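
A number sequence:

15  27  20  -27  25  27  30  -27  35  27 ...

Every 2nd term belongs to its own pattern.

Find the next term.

Taking every 2nd term gives 2 separate tracks.
Subsequence A: 15, 20, 25, 30, 35 — arithmetic with common difference +5.
Subsequence B: 27, -27, 27, -27, 27 — alternating ±27.
Term 11 comes from subsequence A (its 6th entry): 40.

40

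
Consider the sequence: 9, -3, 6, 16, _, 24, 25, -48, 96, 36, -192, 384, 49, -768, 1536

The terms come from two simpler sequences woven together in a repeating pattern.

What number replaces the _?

The slot pattern repeats as ABB (period 3), so there are 2 interleaved tracks.
Subsequence A: 9, 16, 25, 36, 49 (perfect squares starting at 3²).
Subsequence B: -3, 6, ?, 24, -48, 96, -192, 384, -768, 1536 (geometric, ×-2 each step).
Filling subsequence B at index 3 by its rule yields -12.

-12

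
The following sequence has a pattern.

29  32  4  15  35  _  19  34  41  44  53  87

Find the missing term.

38

Positions follow the repeating pattern AABB; grouping by letter gives 2 tracks.
Stream A: 29, 32, 35, ?, 41, 44 (adding 3 each time).
Stream B: 4, 15, 19, 34, 53, 87 (Fibonacci-style (each term is the sum of the two before it)).
Stream A's pattern makes the blank 38.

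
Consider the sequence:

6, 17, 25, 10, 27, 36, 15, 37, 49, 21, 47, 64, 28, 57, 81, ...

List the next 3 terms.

36, 67, 100

Split by position mod 3: positions 1, 4, 7, … form one track, and each other residue class forms its own.
Track A: 6, 10, 15, 21, 28 (triangular numbers n(n+1)/2 for n = 3, 4, …).
Track B: 17, 27, 37, 47, 57 (arithmetic, step +10).
Track C: 25, 36, 49, 64, 81 (consecutive squares n² from n = 5).
The 16th slot belongs to track A; its 6th term is 36.
Position 17 falls in track B as its term 6, giving 67.
The 18th slot belongs to track C; its 6th term is 100.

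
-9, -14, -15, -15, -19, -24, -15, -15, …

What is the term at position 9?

-29

The slot pattern repeats as AABB (period 4), so there are 2 interleaved tracks.
Subsequence A: -9, -14, -19, -24. Arithmetic, step −5.
Subsequence B: -15, -15, -15, -15. Constant -15.
Position 9 → subsequence A, term 5 = -29.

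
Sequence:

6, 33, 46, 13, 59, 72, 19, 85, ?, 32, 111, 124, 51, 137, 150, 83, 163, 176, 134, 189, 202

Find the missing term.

98

Reading positions in blocks of 3 reveals the pattern ABB — 2 tracks woven together.
Track A: 6, 13, 19, 32, 51, 83, 134 (Fibonacci-style (each term is the sum of the two before it)).
Track B: 33, 46, 59, 72, 85, ?, 111, 124, 137, 150, 163, 176, 189, 202 (linear: a_n = 20 + 13·n).
So the missing entry in track B is 98.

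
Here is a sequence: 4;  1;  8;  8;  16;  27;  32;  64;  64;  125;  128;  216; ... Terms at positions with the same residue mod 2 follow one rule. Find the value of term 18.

Positions 1, 3, 5, … form one subsequence and positions 2, 4, 6, … form another.
Subsequence A is 4, 8, 16, 32, 64, 128, which is successive powers of 2.
Subsequence B is 1, 8, 27, 64, 125, 216, which is the cubes 1³, 2³, 3³, ….
Position 18 falls in subsequence B as its term 9, giving 729.

729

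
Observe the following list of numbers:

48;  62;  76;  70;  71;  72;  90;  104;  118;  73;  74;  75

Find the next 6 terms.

Reading positions in blocks of 6 reveals the pattern AAABBB — 2 tracks woven together.
Subsequence A is 48, 62, 76, 90, 104, 118, which is arithmetic with common difference +14.
Subsequence B is 70, 71, 72, 73, 74, 75, which is adding 1 each time.
Position 13 → subsequence A, term 7 = 132.
Position 14 → subsequence A, term 8 = 146.
The 15th slot belongs to subsequence A; its 9th term is 160.
Position 16 → subsequence B, term 7 = 76.
The 17th slot belongs to subsequence B; its 8th term is 77.
Term 18 comes from subsequence B (its 9th entry): 78.

132, 146, 160, 76, 77, 78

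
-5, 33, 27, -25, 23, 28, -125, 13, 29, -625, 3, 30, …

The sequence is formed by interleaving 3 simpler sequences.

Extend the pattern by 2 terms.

Split by position mod 3: positions 1, 4, 7, … form one track, and each other residue class forms its own.
Track A is -5, -25, -125, -625, which is geometric, ×5 each step.
Track B is 33, 23, 13, 3, which is linear: a_n = 43 − 10·n.
Track C is 27, 28, 29, 30, which is linear: a_n = 26 + n.
The 13th slot belongs to track A; its 5th term is -3125.
Position 14 → track B, term 5 = -7.

-3125, -7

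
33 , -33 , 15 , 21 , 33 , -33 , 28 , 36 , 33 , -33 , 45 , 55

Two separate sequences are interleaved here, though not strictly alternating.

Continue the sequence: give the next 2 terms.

33, -33

Reading positions in blocks of 4 reveals the pattern AABB — 2 tracks woven together.
Track A: 33, -33, 33, -33, 33, -33. Oscillating between 33 and -33.
Track B: 15, 21, 28, 36, 45, 55. Triangular numbers n(n+1)/2 for n = 5, 6, ….
Term 13 comes from track A (its 7th entry): 33.
Term 14 comes from track A (its 8th entry): -33.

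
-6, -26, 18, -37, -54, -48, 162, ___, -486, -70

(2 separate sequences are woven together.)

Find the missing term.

Odd-indexed and even-indexed terms follow separate rules.
Stream A: -6, 18, -54, 162, -486 — a geometric progression (common ratio -3).
Stream B: -26, -37, -48, ?, -70 — linear: a_n = -15 − 11·n.
So the missing entry in stream B is -59.

-59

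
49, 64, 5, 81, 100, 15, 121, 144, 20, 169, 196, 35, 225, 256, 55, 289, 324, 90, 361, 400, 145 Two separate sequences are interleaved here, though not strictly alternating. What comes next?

The slot pattern repeats as AAB (period 3), so there are 2 interleaved tracks.
Track A = 49, 64, 81, 100, 121, 144, 169, 196, 225, 256, 289, 324, 361, 400: perfect squares starting at 7².
Track B = 5, 15, 20, 35, 55, 90, 145: Fibonacci-style (each term is the sum of the two before it).
The 22nd slot belongs to track A; its 15th term is 441.

441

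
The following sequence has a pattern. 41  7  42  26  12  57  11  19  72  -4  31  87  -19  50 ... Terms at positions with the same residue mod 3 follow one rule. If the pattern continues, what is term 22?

-64

Split by position mod 3 into 3 tracks.
Subsequence A is 41, 26, 11, -4, -19, which is subtracting 15 each time.
Subsequence B is 7, 12, 19, 31, 50, which is Fibonacci-style (each term is the sum of the two before it).
Subsequence C is 42, 57, 72, 87, which is linear: a_n = 27 + 15·n.
Term 22 comes from subsequence A (its 8th entry): -64.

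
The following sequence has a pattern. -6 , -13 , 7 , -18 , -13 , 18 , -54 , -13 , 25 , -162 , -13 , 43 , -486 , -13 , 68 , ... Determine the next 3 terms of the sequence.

-1458, -13, 111

Split by position mod 3: positions 1, 4, 7, … form one track, and each other residue class forms its own.
Track A: -6, -18, -54, -162, -486 — a geometric progression (common ratio 3).
Track B: -13, -13, -13, -13, -13 — constant -13.
Track C: 7, 18, 25, 43, 68 — each term equals the sum of the previous two.
Position 16 falls in track A as its term 6, giving -1458.
Position 17 → track B, term 6 = -13.
Position 18 → track C, term 6 = 111.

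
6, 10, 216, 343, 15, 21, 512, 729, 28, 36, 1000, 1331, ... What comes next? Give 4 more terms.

Positions follow the repeating pattern AABB; grouping by letter gives 2 tracks.
Track A: 6, 10, 15, 21, 28, 36. Triangular numbers starting at T_3.
Track B: 216, 343, 512, 729, 1000, 1331. The cubes 6³, 7³, 8³, ….
The 13th slot belongs to track A; its 7th term is 45.
Position 14 falls in track A as its term 8, giving 55.
The 15th slot belongs to track B; its 7th term is 1728.
Term 16 comes from track B (its 8th entry): 2197.

45, 55, 1728, 2197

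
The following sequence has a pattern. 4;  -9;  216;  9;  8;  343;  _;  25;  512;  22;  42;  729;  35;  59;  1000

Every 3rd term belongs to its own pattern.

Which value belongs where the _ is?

Split by position mod 3: positions 1, 4, 7, … form one track, and each other residue class forms its own.
Track A: 4, 9, ?, 22, 35. A Fibonacci-like recurrence a_n = a_{n-1} + a_{n-2}.
Track B: -9, 8, 25, 42, 59. Arithmetic with common difference +17.
Track C: 216, 343, 512, 729, 1000. The cubes 6³, 7³, 8³, ….
So the missing entry in track A is 13.

13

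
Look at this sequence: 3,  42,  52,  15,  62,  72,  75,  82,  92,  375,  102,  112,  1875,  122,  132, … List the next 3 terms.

9375, 142, 152

The slot pattern repeats as ABB (period 3), so there are 2 interleaved tracks.
Track A: 3, 15, 75, 375, 1875 — geometric, ×5 each step.
Track B: 42, 52, 62, 72, 82, 92, 102, 112, 122, 132 — adding 10 each time.
The 16th slot belongs to track A; its 6th term is 9375.
Position 17 falls in track B as its term 11, giving 142.
Position 18 → track B, term 12 = 152.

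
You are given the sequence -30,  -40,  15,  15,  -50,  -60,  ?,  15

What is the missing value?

Reading positions in blocks of 4 reveals the pattern AABB — 2 tracks woven together.
Track A is -30, -40, -50, -60, which is linear: a_n = -20 − 10·n.
Track B is 15, 15, ?, 15, which is constant 15.
Filling track B at index 3 by its rule yields 15.

15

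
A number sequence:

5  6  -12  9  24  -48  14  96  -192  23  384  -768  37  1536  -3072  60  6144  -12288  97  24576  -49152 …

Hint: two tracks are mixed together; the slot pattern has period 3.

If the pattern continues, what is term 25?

254

Reading positions in blocks of 3 reveals the pattern ABB — 2 tracks woven together.
Track A: 5, 9, 14, 23, 37, 60, 97 (each term equals the sum of the previous two).
Track B: 6, -12, 24, -48, 96, -192, 384, -768, 1536, -3072, 6144, -12288, 24576, -49152 (multiplying by -2 each time).
Position 25 → track A, term 9 = 254.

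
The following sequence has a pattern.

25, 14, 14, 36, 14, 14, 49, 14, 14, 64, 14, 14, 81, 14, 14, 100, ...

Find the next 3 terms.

Positions follow the repeating pattern ABB; grouping by letter gives 2 tracks.
Track A: 25, 36, 49, 64, 81, 100 (the squares 5², 6², 7², …).
Track B: 14, 14, 14, 14, 14, 14, 14, 14, 14, 14 (constant 14).
Position 17 → track B, term 11 = 14.
The 18th slot belongs to track B; its 12th term is 14.
Term 19 comes from track A (its 7th entry): 121.

14, 14, 121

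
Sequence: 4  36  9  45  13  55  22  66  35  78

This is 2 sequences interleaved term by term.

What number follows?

Positions 1, 3, 5, … form one subsequence and positions 2, 4, 6, … form another.
Track A: 4, 9, 13, 22, 35 (Fibonacci-style (each term is the sum of the two before it)).
Track B: 36, 45, 55, 66, 78 (triangular numbers n(n+1)/2 for n = 8, 9, …).
Term 11 comes from track A (its 6th entry): 57.

57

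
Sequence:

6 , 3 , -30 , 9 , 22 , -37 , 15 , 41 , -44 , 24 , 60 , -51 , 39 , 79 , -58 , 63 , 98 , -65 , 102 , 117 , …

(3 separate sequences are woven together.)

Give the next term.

-72

Split by position mod 3 into 3 tracks.
Track A is 6, 9, 15, 24, 39, 63, 102, which is Fibonacci-style (each term is the sum of the two before it).
Track B is 3, 22, 41, 60, 79, 98, 117, which is arithmetic, step +19.
Track C is -30, -37, -44, -51, -58, -65, which is arithmetic with common difference −7.
Term 21 comes from track C (its 7th entry): -72.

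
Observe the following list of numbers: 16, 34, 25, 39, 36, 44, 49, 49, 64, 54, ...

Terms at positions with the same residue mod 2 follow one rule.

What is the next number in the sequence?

81

Positions 1, 3, 5, … form one subsequence and positions 2, 4, 6, … form another.
Track A: 16, 25, 36, 49, 64 — perfect squares starting at 4².
Track B: 34, 39, 44, 49, 54 — arithmetic, step +5.
The 11th slot belongs to track A; its 6th term is 81.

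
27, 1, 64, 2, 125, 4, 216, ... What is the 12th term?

32

Taking every 2nd term gives 2 separate tracks.
Track A: 27, 64, 125, 216. Perfect cubes starting at 3³.
Track B: 1, 2, 4. Powers of 2.
Position 12 falls in track B as its term 6, giving 32.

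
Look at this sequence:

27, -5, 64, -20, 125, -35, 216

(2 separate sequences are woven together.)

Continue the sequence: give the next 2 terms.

-50, 343

The terms cycle through 2 interleaved subsequences.
Track A: 27, 64, 125, 216 — the cubes 3³, 4³, 5³, ….
Track B: -5, -20, -35 — linear: a_n = 10 − 15·n.
Position 8 falls in track B as its term 4, giving -50.
Term 9 comes from track A (its 5th entry): 343.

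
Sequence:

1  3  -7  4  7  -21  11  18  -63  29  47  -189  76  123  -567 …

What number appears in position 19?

521

Reading positions in blocks of 3 reveals the pattern AAB — 2 tracks woven together.
Track A = 1, 3, 4, 7, 11, 18, 29, 47, 76, 123: each term equals the sum of the previous two.
Track B = -7, -21, -63, -189, -567: a geometric progression (common ratio 3).
The 19th slot belongs to track A; its 13th term is 521.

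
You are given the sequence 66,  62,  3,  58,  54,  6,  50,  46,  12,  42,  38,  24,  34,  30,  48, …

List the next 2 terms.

Reading positions in blocks of 3 reveals the pattern AAB — 2 tracks woven together.
Subsequence A = 66, 62, 58, 54, 50, 46, 42, 38, 34, 30: linear: a_n = 70 − 4·n.
Subsequence B = 3, 6, 12, 24, 48: geometric with ratio 2.
Position 16 falls in subsequence A as its term 11, giving 26.
Term 17 comes from subsequence A (its 12th entry): 22.

26, 22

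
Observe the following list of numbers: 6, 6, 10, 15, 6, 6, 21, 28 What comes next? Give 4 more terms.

Positions follow the repeating pattern AABB; grouping by letter gives 2 tracks.
Subsequence A: 6, 6, 6, 6 — always 6.
Subsequence B: 10, 15, 21, 28 — triangular numbers n(n+1)/2 for n = 4, 5, ….
The 9th slot belongs to subsequence A; its 5th term is 6.
Position 10 → subsequence A, term 6 = 6.
Term 11 comes from subsequence B (its 5th entry): 36.
Position 12 falls in subsequence B as its term 6, giving 45.

6, 6, 36, 45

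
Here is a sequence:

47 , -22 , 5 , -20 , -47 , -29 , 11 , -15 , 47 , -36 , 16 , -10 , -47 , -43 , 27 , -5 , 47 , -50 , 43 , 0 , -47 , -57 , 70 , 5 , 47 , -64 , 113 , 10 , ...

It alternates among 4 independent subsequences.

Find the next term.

Split by position mod 4: positions 1, 5, 9, … form one track, and each other residue class forms its own.
Track A: 47, -47, 47, -47, 47, -47, 47. The oscillation 47·(−1)^(n+1).
Track B: -22, -29, -36, -43, -50, -57, -64. Arithmetic with common difference −7.
Track C: 5, 11, 16, 27, 43, 70, 113. Each term equals the sum of the previous two.
Track D: -20, -15, -10, -5, 0, 5, 10. Linear: a_n = -25 + 5·n.
Term 29 comes from track A (its 8th entry): -47.

-47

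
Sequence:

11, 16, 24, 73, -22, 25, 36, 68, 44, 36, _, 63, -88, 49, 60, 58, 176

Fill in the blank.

48

Split by position mod 4 into 4 tracks.
Track A: 11, -22, 44, -88, 176. A geometric progression (common ratio -2).
Track B: 16, 25, 36, 49. Perfect squares starting at 4².
Track C: 24, 36, ?, 60. Linear: a_n = 12 + 12·n.
Track D: 73, 68, 63, 58. Linear: a_n = 78 − 5·n.
So the missing entry in track C is 48.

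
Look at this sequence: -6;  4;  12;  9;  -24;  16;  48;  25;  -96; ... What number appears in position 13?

Odd-indexed and even-indexed terms follow separate rules.
Track A: -6, 12, -24, 48, -96 (a geometric progression (common ratio -2)).
Track B: 4, 9, 16, 25 (perfect squares starting at 2²).
The 13th slot belongs to track A; its 7th term is -384.

-384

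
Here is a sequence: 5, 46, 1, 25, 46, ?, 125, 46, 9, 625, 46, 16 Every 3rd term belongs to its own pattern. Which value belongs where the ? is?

Split by position mod 3: positions 1, 4, 7, … form one track, and each other residue class forms its own.
Track A: 5, 25, 125, 625 (powers 5^1, 5^2, 5^3, …).
Track B: 46, 46, 46, 46 (always 46).
Track C: 1, ?, 9, 16 (perfect squares starting at 1²).
The gap is track C's term 2; the rule gives 4.

4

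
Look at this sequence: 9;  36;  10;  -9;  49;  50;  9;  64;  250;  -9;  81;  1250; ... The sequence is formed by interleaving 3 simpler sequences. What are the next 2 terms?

9, 100

Split by position mod 3: positions 1, 4, 7, … form one track, and each other residue class forms its own.
Track A: 9, -9, 9, -9. Alternating ±9.
Track B: 36, 49, 64, 81. Consecutive squares n² from n = 6.
Track C: 10, 50, 250, 1250. A geometric progression (common ratio 5).
Position 13 falls in track A as its term 5, giving 9.
Position 14 → track B, term 5 = 100.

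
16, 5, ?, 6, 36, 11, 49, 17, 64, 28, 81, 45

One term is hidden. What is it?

25

Odd-indexed and even-indexed terms follow separate rules.
Subsequence A: 16, ?, 36, 49, 64, 81. Consecutive squares n² from n = 4.
Subsequence B: 5, 6, 11, 17, 28, 45. Fibonacci-style (each term is the sum of the two before it).
So the missing entry in subsequence A is 25.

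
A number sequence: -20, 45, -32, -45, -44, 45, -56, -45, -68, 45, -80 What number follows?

-45

Taking every 2nd term gives 2 separate tracks.
Subsequence A = -20, -32, -44, -56, -68, -80: arithmetic with common difference −12.
Subsequence B = 45, -45, 45, -45, 45: oscillating between 45 and -45.
Term 12 comes from subsequence B (its 6th entry): -45.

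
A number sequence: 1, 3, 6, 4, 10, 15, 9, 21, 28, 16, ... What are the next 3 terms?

Positions follow the repeating pattern ABB; grouping by letter gives 2 tracks.
Subsequence A: 1, 4, 9, 16. Perfect squares starting at 1².
Subsequence B: 3, 6, 10, 15, 21, 28. Triangular numbers starting at T_2.
Position 11 falls in subsequence B as its term 7, giving 36.
Position 12 falls in subsequence B as its term 8, giving 45.
Position 13 → subsequence A, term 5 = 25.

36, 45, 25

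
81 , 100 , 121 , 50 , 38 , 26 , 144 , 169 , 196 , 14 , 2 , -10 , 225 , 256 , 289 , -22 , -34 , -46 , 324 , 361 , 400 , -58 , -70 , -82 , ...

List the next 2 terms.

Reading positions in blocks of 6 reveals the pattern AAABBB — 2 tracks woven together.
Track A is 81, 100, 121, 144, 169, 196, 225, 256, 289, 324, 361, 400, which is consecutive squares n² from n = 9.
Track B is 50, 38, 26, 14, 2, -10, -22, -34, -46, -58, -70, -82, which is arithmetic, step −12.
Position 25 falls in track A as its term 13, giving 441.
The 26th slot belongs to track A; its 14th term is 484.

441, 484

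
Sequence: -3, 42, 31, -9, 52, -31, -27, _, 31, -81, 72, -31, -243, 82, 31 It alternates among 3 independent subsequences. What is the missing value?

62

Split by position mod 3 into 3 tracks.
Track A = -3, -9, -27, -81, -243: a geometric progression (common ratio 3).
Track B = 42, 52, ?, 72, 82: adding 10 each time.
Track C = 31, -31, 31, -31, 31: oscillating between 31 and -31.
The gap is track B's term 3; the rule gives 62.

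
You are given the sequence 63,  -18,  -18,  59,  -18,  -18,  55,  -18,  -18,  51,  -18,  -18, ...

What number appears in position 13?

The slot pattern repeats as ABB (period 3), so there are 2 interleaved tracks.
Stream A: 63, 59, 55, 51. Arithmetic with common difference −4.
Stream B: -18, -18, -18, -18, -18, -18, -18, -18. Always -18.
Term 13 comes from stream A (its 5th entry): 47.

47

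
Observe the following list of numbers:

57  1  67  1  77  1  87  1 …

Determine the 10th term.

Split by position mod 2 into 2 tracks.
Track A is 57, 67, 77, 87, which is adding 10 each time.
Track B is 1, 1, 1, 1, which is the constant sequence 1.
Term 10 comes from track B (its 5th entry): 1.

1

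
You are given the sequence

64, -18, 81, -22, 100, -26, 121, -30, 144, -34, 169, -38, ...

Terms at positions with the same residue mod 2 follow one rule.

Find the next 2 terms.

Split by position mod 2 into 2 tracks.
Subsequence A: 64, 81, 100, 121, 144, 169. Consecutive squares n² from n = 8.
Subsequence B: -18, -22, -26, -30, -34, -38. Subtracting 4 each time.
Term 13 comes from subsequence A (its 7th entry): 196.
Term 14 comes from subsequence B (its 7th entry): -42.

196, -42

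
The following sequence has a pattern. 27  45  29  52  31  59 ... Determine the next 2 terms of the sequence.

33, 66

Odd-indexed and even-indexed terms follow separate rules.
Track A is 27, 29, 31, which is linear: a_n = 25 + 2·n.
Track B is 45, 52, 59, which is arithmetic, step +7.
Term 7 comes from track A (its 4th entry): 33.
Term 8 comes from track B (its 4th entry): 66.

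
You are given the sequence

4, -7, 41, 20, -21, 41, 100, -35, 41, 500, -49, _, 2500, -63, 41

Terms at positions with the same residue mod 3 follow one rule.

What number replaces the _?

41

Taking every 3rd term gives 3 separate tracks.
Track A: 4, 20, 100, 500, 2500 (geometric, ×5 each step).
Track B: -7, -21, -35, -49, -63 (subtracting 14 each time).
Track C: 41, 41, 41, ?, 41 (always 41).
Track C's pattern makes the blank 41.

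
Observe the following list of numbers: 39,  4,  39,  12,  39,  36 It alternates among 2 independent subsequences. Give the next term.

39

Positions 1, 3, 5, … form one subsequence and positions 2, 4, 6, … form another.
Track A: 39, 39, 39 — constant 39.
Track B: 4, 12, 36 — geometric, ×3 each step.
Position 7 falls in track A as its term 4, giving 39.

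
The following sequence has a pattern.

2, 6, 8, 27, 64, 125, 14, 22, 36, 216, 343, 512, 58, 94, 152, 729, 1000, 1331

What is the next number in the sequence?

Reading positions in blocks of 6 reveals the pattern AAABBB — 2 tracks woven together.
Track A: 2, 6, 8, 14, 22, 36, 58, 94, 152 — a Fibonacci-like recurrence a_n = a_{n-1} + a_{n-2}.
Track B: 27, 64, 125, 216, 343, 512, 729, 1000, 1331 — consecutive cubes n³ from n = 3.
The 19th slot belongs to track A; its 10th term is 246.

246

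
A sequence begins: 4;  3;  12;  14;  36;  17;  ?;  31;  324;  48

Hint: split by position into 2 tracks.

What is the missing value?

108

The terms cycle through 2 interleaved subsequences.
Track A: 4, 12, 36, ?, 324 (multiplying by 3 each time).
Track B: 3, 14, 17, 31, 48 (a Fibonacci-like recurrence a_n = a_{n-1} + a_{n-2}).
Track A's pattern makes the blank 108.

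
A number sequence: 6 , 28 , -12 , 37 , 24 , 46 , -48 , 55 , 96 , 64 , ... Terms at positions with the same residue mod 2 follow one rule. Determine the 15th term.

Taking every 2nd term gives 2 separate tracks.
Subsequence A: 6, -12, 24, -48, 96. Geometric, ×-2 each step.
Subsequence B: 28, 37, 46, 55, 64. Arithmetic, step +9.
Term 15 comes from subsequence A (its 8th entry): -768.

-768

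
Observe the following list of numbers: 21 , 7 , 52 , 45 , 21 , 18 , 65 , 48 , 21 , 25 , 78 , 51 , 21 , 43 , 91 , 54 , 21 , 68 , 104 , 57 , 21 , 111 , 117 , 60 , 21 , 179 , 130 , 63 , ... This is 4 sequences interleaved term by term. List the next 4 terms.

Read the sequence 4 terms at a time; column i is its own pattern.
Track A: 21, 21, 21, 21, 21, 21, 21 — the constant sequence 21.
Track B: 7, 18, 25, 43, 68, 111, 179 — a Fibonacci-like recurrence a_n = a_{n-1} + a_{n-2}.
Track C: 52, 65, 78, 91, 104, 117, 130 — adding 13 each time.
Track D: 45, 48, 51, 54, 57, 60, 63 — arithmetic, step +3.
Position 29 → track A, term 8 = 21.
Position 30 → track B, term 8 = 290.
Position 31 falls in track C as its term 8, giving 143.
The 32nd slot belongs to track D; its 8th term is 66.

21, 290, 143, 66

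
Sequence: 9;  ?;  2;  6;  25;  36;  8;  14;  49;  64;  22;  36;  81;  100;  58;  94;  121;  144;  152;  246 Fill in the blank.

Positions follow the repeating pattern AABB; grouping by letter gives 2 tracks.
Track A = 9, ?, 25, 36, 49, 64, 81, 100, 121, 144: the squares 3², 4², 5², ….
Track B = 2, 6, 8, 14, 22, 36, 58, 94, 152, 246: each term equals the sum of the previous two.
So the missing entry in track A is 16.

16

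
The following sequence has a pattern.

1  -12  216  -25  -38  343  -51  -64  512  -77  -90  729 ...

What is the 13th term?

Positions follow the repeating pattern AAB; grouping by letter gives 2 tracks.
Stream A: 1, -12, -25, -38, -51, -64, -77, -90 — subtracting 13 each time.
Stream B: 216, 343, 512, 729 — perfect cubes starting at 6³.
Position 13 falls in stream A as its term 9, giving -103.

-103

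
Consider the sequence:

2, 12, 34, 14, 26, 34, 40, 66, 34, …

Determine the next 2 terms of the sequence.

Reading positions in blocks of 3 reveals the pattern AAB — 2 tracks woven together.
Track A: 2, 12, 14, 26, 40, 66 (Fibonacci-style (each term is the sum of the two before it)).
Track B: 34, 34, 34 (the constant sequence 34).
Position 10 falls in track A as its term 7, giving 106.
Term 11 comes from track A (its 8th entry): 172.

106, 172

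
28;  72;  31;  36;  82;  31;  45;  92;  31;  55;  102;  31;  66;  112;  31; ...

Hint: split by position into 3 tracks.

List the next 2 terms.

Taking every 3rd term gives 3 separate tracks.
Subsequence A: 28, 36, 45, 55, 66. Triangular numbers starting at T_7.
Subsequence B: 72, 82, 92, 102, 112. Arithmetic, step +10.
Subsequence C: 31, 31, 31, 31, 31. The constant sequence 31.
Term 16 comes from subsequence A (its 6th entry): 78.
Term 17 comes from subsequence B (its 6th entry): 122.

78, 122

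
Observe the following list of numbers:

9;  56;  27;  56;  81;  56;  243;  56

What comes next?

The terms cycle through 2 interleaved subsequences.
Track A is 9, 27, 81, 243, which is multiplying by 3 each time.
Track B is 56, 56, 56, 56, which is always 56.
The 9th slot belongs to track A; its 5th term is 729.

729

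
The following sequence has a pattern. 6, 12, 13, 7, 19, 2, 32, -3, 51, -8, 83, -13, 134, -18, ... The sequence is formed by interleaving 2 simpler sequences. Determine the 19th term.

Split by position mod 2 into 2 tracks.
Stream A = 6, 13, 19, 32, 51, 83, 134: Fibonacci-style (each term is the sum of the two before it).
Stream B = 12, 7, 2, -3, -8, -13, -18: subtracting 5 each time.
The 19th slot belongs to stream A; its 10th term is 568.

568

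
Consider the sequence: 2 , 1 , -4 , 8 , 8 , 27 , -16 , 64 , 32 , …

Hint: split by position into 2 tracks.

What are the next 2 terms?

Split by position mod 2 into 2 tracks.
Subsequence A: 2, -4, 8, -16, 32 (a geometric progression (common ratio -2)).
Subsequence B: 1, 8, 27, 64 (consecutive cubes n³ from n = 1).
The 10th slot belongs to subsequence B; its 5th term is 125.
The 11th slot belongs to subsequence A; its 6th term is -64.

125, -64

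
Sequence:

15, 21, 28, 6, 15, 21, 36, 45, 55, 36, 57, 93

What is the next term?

66

Reading positions in blocks of 6 reveals the pattern AAABBB — 2 tracks woven together.
Subsequence A: 15, 21, 28, 36, 45, 55. The triangular numbers T_5, T_6, ….
Subsequence B: 6, 15, 21, 36, 57, 93. Fibonacci-style (each term is the sum of the two before it).
Position 13 → subsequence A, term 7 = 66.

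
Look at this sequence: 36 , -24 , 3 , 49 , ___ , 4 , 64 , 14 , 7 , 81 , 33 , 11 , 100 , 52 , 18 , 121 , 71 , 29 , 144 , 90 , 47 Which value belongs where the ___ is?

The terms cycle through 3 interleaved subsequences.
Track A: 36, 49, 64, 81, 100, 121, 144 — consecutive squares n² from n = 6.
Track B: -24, ?, 14, 33, 52, 71, 90 — arithmetic with common difference +19.
Track C: 3, 4, 7, 11, 18, 29, 47 — a Fibonacci-like recurrence a_n = a_{n-1} + a_{n-2}.
Filling track B at index 2 by its rule yields -5.

-5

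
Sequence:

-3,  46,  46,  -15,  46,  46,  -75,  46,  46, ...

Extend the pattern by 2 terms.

-375, 46

The slot pattern repeats as ABB (period 3), so there are 2 interleaved tracks.
Stream A: -3, -15, -75 (multiplying by 5 each time).
Stream B: 46, 46, 46, 46, 46, 46 (the constant sequence 46).
Term 10 comes from stream A (its 4th entry): -375.
Position 11 falls in stream B as its term 7, giving 46.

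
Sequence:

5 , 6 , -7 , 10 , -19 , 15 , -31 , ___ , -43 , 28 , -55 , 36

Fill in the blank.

Taking every 2nd term gives 2 separate tracks.
Subsequence A: 5, -7, -19, -31, -43, -55 (subtracting 12 each time).
Subsequence B: 6, 10, 15, ?, 28, 36 (triangular numbers starting at T_3).
Filling subsequence B at index 4 by its rule yields 21.

21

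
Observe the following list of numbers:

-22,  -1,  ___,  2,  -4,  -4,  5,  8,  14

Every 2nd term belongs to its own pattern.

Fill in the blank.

Split by position mod 2 into 2 tracks.
Track A: -22, ?, -4, 5, 14. Arithmetic, step +9.
Track B: -1, 2, -4, 8. Geometric, ×-2 each step.
Track A's pattern makes the blank -13.

-13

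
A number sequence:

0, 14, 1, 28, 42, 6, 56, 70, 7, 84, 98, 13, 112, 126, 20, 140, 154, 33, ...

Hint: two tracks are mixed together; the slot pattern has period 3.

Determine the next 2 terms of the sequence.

168, 182

The slot pattern repeats as AAB (period 3), so there are 2 interleaved tracks.
Track A: 0, 14, 28, 42, 56, 70, 84, 98, 112, 126, 140, 154 — arithmetic with common difference +14.
Track B: 1, 6, 7, 13, 20, 33 — a Fibonacci-like recurrence a_n = a_{n-1} + a_{n-2}.
Position 19 → track A, term 13 = 168.
The 20th slot belongs to track A; its 14th term is 182.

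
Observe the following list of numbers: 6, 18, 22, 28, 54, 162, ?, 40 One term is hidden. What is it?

The slot pattern repeats as AABB (period 4), so there are 2 interleaved tracks.
Subsequence A is 6, 18, 54, 162, which is multiplying by 3 each time.
Subsequence B is 22, 28, ?, 40, which is linear: a_n = 16 + 6·n.
Filling subsequence B at index 3 by its rule yields 34.

34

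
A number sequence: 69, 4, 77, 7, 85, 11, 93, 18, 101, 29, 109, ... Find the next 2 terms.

The terms cycle through 2 interleaved subsequences.
Track A is 69, 77, 85, 93, 101, 109, which is linear: a_n = 61 + 8·n.
Track B is 4, 7, 11, 18, 29, which is each term equals the sum of the previous two.
Position 12 falls in track B as its term 6, giving 47.
Term 13 comes from track A (its 7th entry): 117.

47, 117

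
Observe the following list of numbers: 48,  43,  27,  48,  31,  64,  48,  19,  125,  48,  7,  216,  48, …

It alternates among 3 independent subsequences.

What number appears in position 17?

Taking every 3rd term gives 3 separate tracks.
Track A: 48, 48, 48, 48, 48 — always 48.
Track B: 43, 31, 19, 7 — linear: a_n = 55 − 12·n.
Track C: 27, 64, 125, 216 — the cubes 3³, 4³, 5³, ….
Position 17 falls in track B as its term 6, giving -17.

-17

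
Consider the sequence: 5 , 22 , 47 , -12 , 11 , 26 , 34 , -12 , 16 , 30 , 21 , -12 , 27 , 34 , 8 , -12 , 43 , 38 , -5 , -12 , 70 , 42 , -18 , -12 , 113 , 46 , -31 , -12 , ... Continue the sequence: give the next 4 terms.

183, 50, -44, -12

Split by position mod 4: positions 1, 5, 9, … form one track, and each other residue class forms its own.
Track A: 5, 11, 16, 27, 43, 70, 113. Each term equals the sum of the previous two.
Track B: 22, 26, 30, 34, 38, 42, 46. Arithmetic, step +4.
Track C: 47, 34, 21, 8, -5, -18, -31. Linear: a_n = 60 − 13·n.
Track D: -12, -12, -12, -12, -12, -12, -12. Always -12.
Position 29 → track A, term 8 = 183.
Position 30 → track B, term 8 = 50.
Position 31 → track C, term 8 = -44.
The 32nd slot belongs to track D; its 8th term is -12.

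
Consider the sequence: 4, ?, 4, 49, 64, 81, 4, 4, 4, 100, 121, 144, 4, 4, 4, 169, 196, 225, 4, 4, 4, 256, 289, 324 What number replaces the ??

Positions follow the repeating pattern AAABBB; grouping by letter gives 2 tracks.
Track A = 4, ?, 4, 4, 4, 4, 4, 4, 4, 4, 4, 4: constant 4.
Track B = 49, 64, 81, 100, 121, 144, 169, 196, 225, 256, 289, 324: consecutive squares n² from n = 7.
Track A's pattern makes the blank 4.

4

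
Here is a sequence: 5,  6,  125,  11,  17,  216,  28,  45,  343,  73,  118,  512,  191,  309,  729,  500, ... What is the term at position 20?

2118

Positions follow the repeating pattern AAB; grouping by letter gives 2 tracks.
Track A: 5, 6, 11, 17, 28, 45, 73, 118, 191, 309, 500 — a Fibonacci-like recurrence a_n = a_{n-1} + a_{n-2}.
Track B: 125, 216, 343, 512, 729 — the cubes 5³, 6³, 7³, ….
Term 20 comes from track A (its 14th entry): 2118.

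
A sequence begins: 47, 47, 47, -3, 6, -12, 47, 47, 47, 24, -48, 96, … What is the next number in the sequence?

Reading positions in blocks of 6 reveals the pattern AAABBB — 2 tracks woven together.
Track A = 47, 47, 47, 47, 47, 47: constant 47.
Track B = -3, 6, -12, 24, -48, 96: geometric, ×-2 each step.
The 13th slot belongs to track A; its 7th term is 47.

47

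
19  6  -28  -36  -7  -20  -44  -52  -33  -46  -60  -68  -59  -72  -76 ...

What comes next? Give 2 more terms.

The slot pattern repeats as AABB (period 4), so there are 2 interleaved tracks.
Track A: 19, 6, -7, -20, -33, -46, -59, -72 — subtracting 13 each time.
Track B: -28, -36, -44, -52, -60, -68, -76 — linear: a_n = -20 − 8·n.
The 16th slot belongs to track B; its 8th term is -84.
Position 17 → track A, term 9 = -85.

-84, -85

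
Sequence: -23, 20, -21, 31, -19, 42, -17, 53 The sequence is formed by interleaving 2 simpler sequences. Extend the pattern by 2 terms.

-15, 64

Split by position mod 2 into 2 tracks.
Subsequence A: -23, -21, -19, -17 (arithmetic, step +2).
Subsequence B: 20, 31, 42, 53 (arithmetic, step +11).
Position 9 falls in subsequence A as its term 5, giving -15.
Position 10 → subsequence B, term 5 = 64.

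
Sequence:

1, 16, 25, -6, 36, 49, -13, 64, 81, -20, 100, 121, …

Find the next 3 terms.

-27, 144, 169

The slot pattern repeats as ABB (period 3), so there are 2 interleaved tracks.
Track A: 1, -6, -13, -20 — subtracting 7 each time.
Track B: 16, 25, 36, 49, 64, 81, 100, 121 — consecutive squares n² from n = 4.
Position 13 → track A, term 5 = -27.
Position 14 → track B, term 9 = 144.
Position 15 → track B, term 10 = 169.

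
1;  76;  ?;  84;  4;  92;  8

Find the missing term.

2

The terms cycle through 2 interleaved subsequences.
Track A: 1, ?, 4, 8. Geometric, ×2 each step.
Track B: 76, 84, 92. Arithmetic, step +8.
Track A's pattern makes the blank 2.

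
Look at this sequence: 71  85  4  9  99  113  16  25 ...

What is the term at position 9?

127

The slot pattern repeats as AABB (period 4), so there are 2 interleaved tracks.
Track A: 71, 85, 99, 113. Arithmetic, step +14.
Track B: 4, 9, 16, 25. Consecutive squares n² from n = 2.
The 9th slot belongs to track A; its 5th term is 127.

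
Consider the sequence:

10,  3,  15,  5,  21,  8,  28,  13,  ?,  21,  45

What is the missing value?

Positions 1, 3, 5, … form one subsequence and positions 2, 4, 6, … form another.
Track A: 10, 15, 21, 28, ?, 45. The triangular numbers T_4, T_5, ….
Track B: 3, 5, 8, 13, 21. Fibonacci-style (each term is the sum of the two before it).
Track A's pattern makes the blank 36.

36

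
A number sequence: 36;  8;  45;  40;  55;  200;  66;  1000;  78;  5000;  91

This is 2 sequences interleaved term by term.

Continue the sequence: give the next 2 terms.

Taking every 2nd term gives 2 separate tracks.
Stream A: 36, 45, 55, 66, 78, 91. Triangular numbers n(n+1)/2 for n = 8, 9, ….
Stream B: 8, 40, 200, 1000, 5000. Multiplying by 5 each time.
Position 12 falls in stream B as its term 6, giving 25000.
Term 13 comes from stream A (its 7th entry): 105.

25000, 105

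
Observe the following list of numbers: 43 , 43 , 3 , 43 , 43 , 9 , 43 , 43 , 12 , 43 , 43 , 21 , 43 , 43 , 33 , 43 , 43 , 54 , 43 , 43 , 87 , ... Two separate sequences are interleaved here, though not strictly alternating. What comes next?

43

Reading positions in blocks of 3 reveals the pattern AAB — 2 tracks woven together.
Track A is 43, 43, 43, 43, 43, 43, 43, 43, 43, 43, 43, 43, 43, 43, which is the constant sequence 43.
Track B is 3, 9, 12, 21, 33, 54, 87, which is Fibonacci-style (each term is the sum of the two before it).
The 22nd slot belongs to track A; its 15th term is 43.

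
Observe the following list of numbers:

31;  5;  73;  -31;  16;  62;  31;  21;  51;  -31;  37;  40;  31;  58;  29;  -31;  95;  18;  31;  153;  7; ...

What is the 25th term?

31

The terms cycle through 3 interleaved subsequences.
Track A = 31, -31, 31, -31, 31, -31, 31: oscillating between 31 and -31.
Track B = 5, 16, 21, 37, 58, 95, 153: Fibonacci-style (each term is the sum of the two before it).
Track C = 73, 62, 51, 40, 29, 18, 7: arithmetic, step −11.
Position 25 → track A, term 9 = 31.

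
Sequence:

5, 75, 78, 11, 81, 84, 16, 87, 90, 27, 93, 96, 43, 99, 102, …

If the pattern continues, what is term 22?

183

The slot pattern repeats as ABB (period 3), so there are 2 interleaved tracks.
Stream A is 5, 11, 16, 27, 43, which is Fibonacci-style (each term is the sum of the two before it).
Stream B is 75, 78, 81, 84, 87, 90, 93, 96, 99, 102, which is linear: a_n = 72 + 3·n.
Position 22 → stream A, term 8 = 183.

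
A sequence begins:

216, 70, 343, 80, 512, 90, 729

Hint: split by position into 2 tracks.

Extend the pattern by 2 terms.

100, 1000

Odd-indexed and even-indexed terms follow separate rules.
Subsequence A: 216, 343, 512, 729 — consecutive cubes n³ from n = 6.
Subsequence B: 70, 80, 90 — linear: a_n = 60 + 10·n.
Position 8 falls in subsequence B as its term 4, giving 100.
Position 9 → subsequence A, term 5 = 1000.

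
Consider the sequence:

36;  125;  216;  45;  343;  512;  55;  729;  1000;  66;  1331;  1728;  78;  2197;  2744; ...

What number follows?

Positions follow the repeating pattern ABB; grouping by letter gives 2 tracks.
Track A: 36, 45, 55, 66, 78 (triangular numbers n(n+1)/2 for n = 8, 9, …).
Track B: 125, 216, 343, 512, 729, 1000, 1331, 1728, 2197, 2744 (the cubes 5³, 6³, 7³, …).
Term 16 comes from track A (its 6th entry): 91.

91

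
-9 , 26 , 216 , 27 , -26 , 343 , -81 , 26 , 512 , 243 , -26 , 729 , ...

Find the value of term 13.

-729

Split by position mod 3 into 3 tracks.
Track A: -9, 27, -81, 243. Geometric with ratio -3.
Track B: 26, -26, 26, -26. The oscillation 26·(−1)^(n+1).
Track C: 216, 343, 512, 729. Consecutive cubes n³ from n = 6.
Position 13 falls in track A as its term 5, giving -729.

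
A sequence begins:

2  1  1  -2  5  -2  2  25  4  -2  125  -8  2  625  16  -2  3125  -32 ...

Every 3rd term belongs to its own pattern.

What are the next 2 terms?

2, 15625

Read the sequence 3 terms at a time; column i is its own pattern.
Stream A: 2, -2, 2, -2, 2, -2 (alternating ±2).
Stream B: 1, 5, 25, 125, 625, 3125 (powers 5^0, 5^1, 5^2, …).
Stream C: 1, -2, 4, -8, 16, -32 (geometric with ratio -2).
Position 19 falls in stream A as its term 7, giving 2.
Position 20 → stream B, term 7 = 15625.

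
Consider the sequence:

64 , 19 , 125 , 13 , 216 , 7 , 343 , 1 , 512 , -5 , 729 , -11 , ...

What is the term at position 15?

Taking every 2nd term gives 2 separate tracks.
Track A: 64, 125, 216, 343, 512, 729 — consecutive cubes n³ from n = 4.
Track B: 19, 13, 7, 1, -5, -11 — subtracting 6 each time.
Position 15 → track A, term 8 = 1331.

1331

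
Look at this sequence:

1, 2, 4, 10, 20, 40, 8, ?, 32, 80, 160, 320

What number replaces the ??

16

Positions follow the repeating pattern AAABBB; grouping by letter gives 2 tracks.
Stream A: 1, 2, 4, 8, ?, 32. Powers 2^0, 2^1, 2^2, ….
Stream B: 10, 20, 40, 80, 160, 320. Geometric with ratio 2.
Stream A's pattern makes the blank 16.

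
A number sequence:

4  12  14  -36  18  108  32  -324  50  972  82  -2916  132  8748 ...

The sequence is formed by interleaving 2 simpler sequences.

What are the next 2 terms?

214, -26244

The terms cycle through 2 interleaved subsequences.
Track A is 4, 14, 18, 32, 50, 82, 132, which is Fibonacci-style (each term is the sum of the two before it).
Track B is 12, -36, 108, -324, 972, -2916, 8748, which is geometric, ×-3 each step.
The 15th slot belongs to track A; its 8th term is 214.
Term 16 comes from track B (its 8th entry): -26244.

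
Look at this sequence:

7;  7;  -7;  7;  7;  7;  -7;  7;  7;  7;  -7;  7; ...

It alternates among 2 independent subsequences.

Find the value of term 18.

Positions 1, 3, 5, … form one subsequence and positions 2, 4, 6, … form another.
Track A = 7, -7, 7, -7, 7, -7: the oscillation 7·(−1)^(n+1).
Track B = 7, 7, 7, 7, 7, 7: the constant sequence 7.
Term 18 comes from track B (its 9th entry): 7.

7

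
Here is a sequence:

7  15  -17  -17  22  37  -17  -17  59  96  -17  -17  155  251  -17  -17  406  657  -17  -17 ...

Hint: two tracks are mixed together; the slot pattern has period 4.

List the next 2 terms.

1063, 1720

The slot pattern repeats as AABB (period 4), so there are 2 interleaved tracks.
Track A: 7, 15, 22, 37, 59, 96, 155, 251, 406, 657 (a Fibonacci-like recurrence a_n = a_{n-1} + a_{n-2}).
Track B: -17, -17, -17, -17, -17, -17, -17, -17, -17, -17 (always -17).
Position 21 → track A, term 11 = 1063.
The 22nd slot belongs to track A; its 12th term is 1720.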